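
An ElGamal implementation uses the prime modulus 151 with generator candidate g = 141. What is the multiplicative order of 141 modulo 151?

150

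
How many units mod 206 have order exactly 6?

2

φ(206) = φ(2)·φ(103) = 1·102 = 102 = 2 · 3 · 17.
Since (Z/206Z)^× is cyclic of order 102, the number of elements of order d is φ(d) when d | 102 and 0 otherwise.
6 = 2 · 3 divides 102, and φ(6) = 2.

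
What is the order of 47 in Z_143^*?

20

ord(47) | φ(143) = φ(11·13) = (11−1)·(13−1) = 10·12 = 120 = 2^3 · 3 · 5.
Divisors of 120: 1, 2, 3, 4, 5, 6, 8, 10, 12, 15, 20, 24, 30, 40, 60, 120.
Check 47^d mod 143 for each divisor in increasing order:
47^1 ≡ 47
47^2 ≡ 64
47^3 ≡ 5
47^4 ≡ 92
47^5 ≡ 34
47^6 ≡ 25
47^8 ≡ 27
47^10 ≡ 12
47^12 ≡ 53
47^15 ≡ 122
47^20 ≡ 1
Therefore the multiplicative order of 47 modulo 143 is 20.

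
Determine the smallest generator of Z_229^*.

6

φ(229) = 229 − 1 = 228 = 2^2 · 3 · 19.
g is a primitive root iff g^(228/q) ≢ 1 (mod 229) for each prime q ∈ {2, 3, 19}.
g = 2: 2^114 ≡ 228; 2^76 ≡ 1 — hits 1, so not a primitive root.
g = 3: 3^114 ≡ 1 — hits 1, so not a primitive root.
g = 4: 4^114 ≡ 1 — hits 1, so not a primitive root.
g = 5: 5^114 ≡ 1 — hits 1, so not a primitive root.
g = 6: 6^114 ≡ 228; 6^76 ≡ 134; 6^12 ≡ 165 — none is 1, so 6 is a primitive root.
The smallest primitive root modulo 229 is 6.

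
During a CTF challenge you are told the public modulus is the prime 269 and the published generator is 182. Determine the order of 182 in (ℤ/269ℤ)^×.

134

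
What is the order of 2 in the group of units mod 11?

Since 2 ∈ (Z/11Z)^×, its order divides φ(11) = 11 − 1 = 10 = 2 · 5.
Divisors of 10: 1, 2, 5, 10.
Evaluate successive powers at the divisors of 10:
2^1 ≡ 2 (mod 11)
2^2 ≡ 4 (mod 11)
2^5 ≡ 10 (mod 11)
2^10 ≡ 1 (mod 11) ✓
So ord_11(2) = 10.

10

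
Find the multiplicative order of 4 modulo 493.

The order of 4 must divide φ(493) = φ(17·29) = (17−1)·(29−1) = 16·28 = 448 = 2^6 · 7.
Divisors of 448: 1, 2, 4, 7, 8, 14, 16, 28, 32, 56, 64, 112, 224, 448.
Test each divisor d:
4^1 ≡ 4
4^2 ≡ 16
4^4 ≡ 256
4^7 ≡ 115
4^8 ≡ 460
4^14 ≡ 407
4^16 ≡ 103
4^28 ≡ 1
Therefore the multiplicative order of 4 modulo 493 is 28.

28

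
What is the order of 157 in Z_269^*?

268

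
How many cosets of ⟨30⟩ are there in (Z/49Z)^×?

14

ord(30) | φ(49) = φ(7^2) = 7·(7−1) = 42 = 2 · 3 · 7.
Divisors of 42: 1, 2, 3, 6, 7, 14, 21, 42.
Compute 30^d (mod 49) for the divisors d until we hit 1:
30^1 ≡ 30 (mod 49)
30^2 ≡ 18 (mod 49)
30^3 ≡ 1 (mod 49) ✓
Thus |⟨30⟩| = ord(30) = 3.
[(Z/49Z)^× : ⟨30⟩] = 42/3 = 14.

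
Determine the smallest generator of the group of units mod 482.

7

φ(482) = φ(2)·φ(241) = 1·240 = 240 = 2^4 · 3 · 5.
Test candidates g = 2, 3, … against the prime factors q ∈ {2, 3, 5} of φ(482): g is a generator iff g^(240/q) ≢ 1 for every such q.
g = 2: gcd(2, 482) = 2 > 1, not a unit — skip.
g = 3: 3^120 ≡ 1 — hits 1, so not a primitive root.
g = 4: gcd(4, 482) = 2 > 1, not a unit — skip.
g = 5: 5^120 ≡ 1 — hits 1, so not a primitive root.
g = 6: gcd(6, 482) = 2 > 1, not a unit — skip.
g = 7: 7^120 ≡ 481; 7^80 ≡ 15; 7^48 ≡ 91 — none is 1, so 7 is a primitive root.
The smallest primitive root modulo 482 is 7.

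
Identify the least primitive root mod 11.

2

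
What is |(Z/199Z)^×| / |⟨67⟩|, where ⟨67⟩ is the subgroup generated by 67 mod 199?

ord(67) | φ(199) = 199 − 1 = 198 = 2 · 3^2 · 11.
Divisors of 198: 1, 2, 3, 6, 9, 11, 18, 22, 33, 66, 99, 198.
Evaluate successive powers at the divisors of 198:
67^1 ≡ 67 (mod 199)
67^2 ≡ 111 (mod 199)
67^3 ≡ 74 (mod 199)
67^6 ≡ 103 (mod 199)
67^9 ≡ 60 (mod 199)
67^11 ≡ 93 (mod 199)
67^18 ≡ 18 (mod 199)
67^22 ≡ 92 (mod 199)
67^33 ≡ 198 (mod 199)
67^66 ≡ 1 (mod 199) ✓
The order of 67 is 66, so the subgroup it generates has 66 elements.
The index is φ(199) / ord(67) = 198 / 66 = 3.

3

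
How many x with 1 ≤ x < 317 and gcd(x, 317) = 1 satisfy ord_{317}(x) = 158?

φ(317) = 317 − 1 = 316 = 2^2 · 79.
In a cyclic group of order 316, there are φ(d) elements of order d for each divisor d of 316, and zero for non-divisors.
158 = 2 · 79 divides 316, and φ(158) = 78.

78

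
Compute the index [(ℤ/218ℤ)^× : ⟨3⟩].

4

By Lagrange's theorem, ord_218(3) divides φ(218) = φ(2)·φ(109) = 1·108 = 108 = 2^2 · 3^3.
Divisors of 108: 1, 2, 3, 4, 6, 9, 12, 18, 27, 36, 54, 108.
Check 3^d mod 218 for each divisor in increasing order:
3^1 ≡ 3 (mod 218)
3^2 ≡ 9 (mod 218)
3^3 ≡ 27 (mod 218)
3^4 ≡ 81 (mod 218)
3^6 ≡ 75 (mod 218)
3^9 ≡ 63 (mod 218)
3^12 ≡ 175 (mod 218)
3^18 ≡ 45 (mod 218)
3^27 ≡ 1 (mod 218) ✓
Thus |⟨3⟩| = ord(3) = 27.
[(Z/218Z)^× : ⟨3⟩] = 108/27 = 4.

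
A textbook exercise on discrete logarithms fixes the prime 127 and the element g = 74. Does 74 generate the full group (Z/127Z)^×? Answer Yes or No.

φ(127) = 127 − 1 = 126 = 2 · 3^2 · 7.
74 is a primitive root mod 127 iff 74^(φ(127)/q) ≢ 1 for every prime q | φ(127), i.e. q ∈ {2, 3, 7}.
74^63 ≡ 1 (mod 127)  [q = 2: ≡ 1 ✗]
74^42 ≡ 19 (mod 127)  [q = 3: ≢ 1 ✓]
74^18 ≡ 16 (mod 127)  [q = 7: ≢ 1 ✓]
Since 74^63 ≡ 1, the order of 74 divides 63 < 126, so 74 is not a primitive root.

No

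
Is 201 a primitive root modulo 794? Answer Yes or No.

No

φ(794) = φ(2)·φ(397) = 1·396 = 396 = 2^2 · 3^2 · 11.
An element g generates (Z/794Z)^× iff g^(396/q) ≢ 1 (mod 794) for each prime q ∈ {2, 3, 11}.
201^198 ≡ 1 (mod 794)  [q = 2: ≡ 1 ✗]
201^132 ≡ 759 (mod 794)  [q = 3: ≢ 1 ✓]
201^36 ≡ 1 (mod 794)  [q = 11: ≡ 1 ✗]
Since 201^198 ≡ 1, the order of 201 divides 198 < 396, so 201 is not a primitive root.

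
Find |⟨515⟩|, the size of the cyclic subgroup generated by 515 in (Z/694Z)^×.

173

The order of 515 must divide φ(694) = φ(2)·φ(347) = 1·346 = 346 = 2 · 173.
Divisors of 346: 1, 2, 173, 346.
Check 515^d mod 694 for each divisor in increasing order:
515^1 ≡ 515 (mod 694)
515^2 ≡ 117 (mod 694)
515^173 ≡ 1 (mod 694) ✓
Therefore the multiplicative order of 515 modulo 694 is 173.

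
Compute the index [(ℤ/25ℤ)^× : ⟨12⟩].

Since 12 ∈ (Z/25Z)^×, its order divides φ(25) = φ(5^2) = 5·(5−1) = 20 = 2^2 · 5.
Divisors of 20: 1, 2, 4, 5, 10, 20.
Compute 12^d (mod 25) for the divisors d until we hit 1:
12^1 ≡ 12 (mod 25)
12^2 ≡ 19 (mod 25)
12^4 ≡ 11 (mod 25)
12^5 ≡ 7 (mod 25)
12^10 ≡ 24 (mod 25)
12^20 ≡ 1 (mod 25) ✓
Thus |⟨12⟩| = ord(12) = 20.
[(Z/25Z)^× : ⟨12⟩] = 20/20 = 1.

1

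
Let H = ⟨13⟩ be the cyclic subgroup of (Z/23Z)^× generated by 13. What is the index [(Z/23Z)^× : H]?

By Lagrange's theorem, ord_23(13) divides φ(23) = 23 − 1 = 22 = 2 · 11.
Divisors of 22: 1, 2, 11, 22.
Compute 13^d (mod 23) for the divisors d until we hit 1:
13^1 ≡ 13 (mod 23)
13^2 ≡ 8 (mod 23)
13^11 ≡ 1 (mod 23) ✓
Thus |⟨13⟩| = ord(13) = 11.
[(Z/23Z)^× : ⟨13⟩] = 22/11 = 2.

2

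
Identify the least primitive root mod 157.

φ(157) = 157 − 1 = 156 = 2^2 · 3 · 13.
g is a primitive root iff g^(156/q) ≢ 1 (mod 157) for each prime q ∈ {2, 3, 13}.
g = 2: 2^78 ≡ 156; 2^52 ≡ 1 — hits 1, so not a primitive root.
g = 3: 3^78 ≡ 1 — hits 1, so not a primitive root.
g = 4: 4^78 ≡ 1 — hits 1, so not a primitive root.
g = 5: 5^78 ≡ 156; 5^52 ≡ 12; 5^12 ≡ 130 — none is 1, so 5 is a primitive root.
So 5 is the smallest generator of (Z/157Z)^×.

5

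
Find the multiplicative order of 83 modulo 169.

ord(83) | φ(169) = φ(13^2) = 13·(13−1) = 156 = 2^2 · 3 · 13.
Divisors of 156: 1, 2, 3, 4, 6, 12, 13, 26, 39, 52, 78, 156.
Test each divisor d:
83^1 ≡ 83 (mod 169)
83^2 ≡ 129 (mod 169)
83^3 ≡ 60 (mod 169)
83^4 ≡ 79 (mod 169)
83^6 ≡ 51 (mod 169)
83^12 ≡ 66 (mod 169)
83^13 ≡ 70 (mod 169)
83^26 ≡ 168 (mod 169)
83^39 ≡ 99 (mod 169)
83^52 ≡ 1 (mod 169) ✓
Therefore the multiplicative order of 83 modulo 169 is 52.

52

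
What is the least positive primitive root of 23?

5

φ(23) = 23 − 1 = 22 = 2 · 11.
g is a primitive root iff g^(22/q) ≢ 1 (mod 23) for each prime q ∈ {2, 11}.
g = 2: 2^11 ≡ 1 — hits 1, so not a primitive root.
g = 3: 3^11 ≡ 1 — hits 1, so not a primitive root.
g = 4: 4^11 ≡ 1 — hits 1, so not a primitive root.
g = 5: 5^11 ≡ 22; 5^2 ≡ 2 — none is 1, so 5 is a primitive root.
So 5 is the smallest generator of (Z/23Z)^×.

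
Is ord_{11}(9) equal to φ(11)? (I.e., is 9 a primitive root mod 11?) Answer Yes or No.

φ(11) = 11 − 1 = 10 = 2 · 5.
It suffices to check that the order of 9 is not a proper divisor of 10: compute 9^(10/q) for q ∈ {2, 5}.
9^5 ≡ 1 (mod 11)  [q = 2: ≡ 1 ✗]
9^2 ≡ 4 (mod 11)  [q = 5: ≢ 1 ✓]
The check at q = 2 fails, so 9 generates a proper subgroup.

No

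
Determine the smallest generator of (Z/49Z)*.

3

φ(49) = φ(7^2) = 7·(7−1) = 42 = 2 · 3 · 7.
g is a primitive root iff g^(42/q) ≢ 1 (mod 49) for each prime q ∈ {2, 3, 7}.
g = 2: 2^21 ≡ 1 — hits 1, so not a primitive root.
g = 3: 3^21 ≡ 48; 3^14 ≡ 30; 3^6 ≡ 43 — none is 1, so 3 is a primitive root.
So 3 is the smallest generator of (Z/49Z)^×.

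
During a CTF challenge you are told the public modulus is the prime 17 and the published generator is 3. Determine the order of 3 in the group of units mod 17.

16

Since 3 ∈ (Z/17Z)^×, its order divides φ(17) = 17 − 1 = 16 = 2^4.
Divisors of 16: 1, 2, 4, 8, 16.
Check 3^d mod 17 for each divisor in increasing order:
3^1 ≡ 3 (mod 17)
3^2 ≡ 9 (mod 17)
3^4 ≡ 13 (mod 17)
3^8 ≡ 16 (mod 17)
3^16 ≡ 1 (mod 17) ✓
So ord_17(3) = 16.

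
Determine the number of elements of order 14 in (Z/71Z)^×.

6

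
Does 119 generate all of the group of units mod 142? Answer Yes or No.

φ(142) = φ(2)·φ(71) = 1·70 = 70 = 2 · 5 · 7.
Test 119^(70/q) mod 142 for each prime factor q of 70:
119^35 ≡ 1 (mod 142)  [q = 2: ≡ 1 ✗]
119^14 ≡ 1 (mod 142)  [q = 5: ≡ 1 ✗]
119^10 ≡ 45 (mod 142)  [q = 7: ≢ 1 ✓]
The check at q = 2 fails, so 119 generates a proper subgroup.

No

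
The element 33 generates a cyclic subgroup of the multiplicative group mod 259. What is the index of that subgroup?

ord(33) | φ(259) = φ(7·37) = (7−1)·(37−1) = 6·36 = 216 = 2^3 · 3^3.
Divisors of 216: 1, 2, 3, 4, 6, 8, 9, 12, 18, 24, 27, 36, 54, 72, 108, 216.
Compute 33^d (mod 259) for the divisors d until we hit 1:
33^1 ≡ 33 (mod 259)
33^2 ≡ 53 (mod 259)
33^3 ≡ 195 (mod 259)
33^4 ≡ 219 (mod 259)
33^6 ≡ 211 (mod 259)
33^8 ≡ 46 (mod 259)
33^9 ≡ 223 (mod 259)
33^12 ≡ 232 (mod 259)
33^18 ≡ 1 (mod 259) ✓
The order of 33 is 18, so the subgroup it generates has 18 elements.
[(Z/259Z)^× : ⟨33⟩] = 216/18 = 12.

12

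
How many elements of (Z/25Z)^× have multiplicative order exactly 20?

8

φ(25) = φ(5^2) = 5·(5−1) = 20 = 2^2 · 5.
In a cyclic group of order 20, there are φ(d) elements of order d for each divisor d of 20, and zero for non-divisors.
20 = 2^2 · 5 divides 20, and φ(20) = 8.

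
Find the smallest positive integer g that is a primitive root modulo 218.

φ(218) = φ(2)·φ(109) = 1·108 = 108 = 2^2 · 3^3.
g is a primitive root iff g^(108/q) ≢ 1 (mod 218) for each prime q ∈ {2, 3}.
g = 2: gcd(2, 218) = 2 > 1, not a unit — skip.
g = 3: 3^54 ≡ 1 — hits 1, so not a primitive root.
g = 4: gcd(4, 218) = 2 > 1, not a unit — skip.
g = 5: 5^54 ≡ 1 — hits 1, so not a primitive root.
g = 6: gcd(6, 218) = 2 > 1, not a unit — skip.
g = 7: 7^54 ≡ 1 — hits 1, so not a primitive root.
g = 8: gcd(8, 218) = 2 > 1, not a unit — skip.
g = 9: 9^54 ≡ 1 — hits 1, so not a primitive root.
g = 10: gcd(10, 218) = 2 > 1, not a unit — skip.
g = 11: 11^54 ≡ 217; 11^36 ≡ 45 — none is 1, so 11 is a primitive root.
The smallest primitive root modulo 218 is 11.

11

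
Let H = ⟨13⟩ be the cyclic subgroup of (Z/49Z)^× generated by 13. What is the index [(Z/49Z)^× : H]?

3

ord(13) | φ(49) = φ(7^2) = 7·(7−1) = 42 = 2 · 3 · 7.
Divisors of 42: 1, 2, 3, 6, 7, 14, 21, 42.
Check 13^d mod 49 for each divisor in increasing order:
13^1 ≡ 13
13^2 ≡ 22
13^3 ≡ 41
13^6 ≡ 15
13^7 ≡ 48
13^14 ≡ 1
So ord_49(13) = 14, hence |⟨13⟩| = 14.
Index = |(Z/49Z)^×| / |⟨13⟩| = 42 / 14 = 3.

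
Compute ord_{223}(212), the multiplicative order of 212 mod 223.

111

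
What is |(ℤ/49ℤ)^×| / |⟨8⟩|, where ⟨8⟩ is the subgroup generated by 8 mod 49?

Since 8 ∈ (Z/49Z)^×, its order divides φ(49) = φ(7^2) = 7·(7−1) = 42 = 2 · 3 · 7.
Divisors of 42: 1, 2, 3, 6, 7, 14, 21, 42.
Evaluate successive powers at the divisors of 42:
8^1 ≡ 8 (mod 49)
8^2 ≡ 15 (mod 49)
8^3 ≡ 22 (mod 49)
8^6 ≡ 43 (mod 49)
8^7 ≡ 1 (mod 49) ✓
Thus |⟨8⟩| = ord(8) = 7.
The index is φ(49) / ord(8) = 42 / 7 = 6.

6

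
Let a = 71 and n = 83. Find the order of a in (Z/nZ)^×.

82

The order of 71 must divide φ(83) = 83 − 1 = 82 = 2 · 41.
Divisors of 82: 1, 2, 41, 82.
Check 71^d mod 83 for each divisor in increasing order:
71^1 ≡ 71
71^2 ≡ 61
71^41 ≡ 82
71^82 ≡ 1
Hence ord(71) = 82.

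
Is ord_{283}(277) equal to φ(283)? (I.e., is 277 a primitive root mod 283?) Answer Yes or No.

Yes

φ(283) = 283 − 1 = 282 = 2 · 3 · 47.
An element g generates (Z/283Z)^× iff g^(282/q) ≢ 1 (mod 283) for each prime q ∈ {2, 3, 47}.
277^141 ≡ 282 (mod 283)  [q = 2: ≢ 1 ✓]
277^94 ≡ 238 (mod 283)  [q = 3: ≢ 1 ✓]
277^6 ≡ 244 (mod 283)  [q = 47: ≢ 1 ✓]
None equal 1, so ord_283(277) = 282: 277 is a primitive root.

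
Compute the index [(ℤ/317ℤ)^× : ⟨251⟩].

4

The order of 251 must divide φ(317) = 317 − 1 = 316 = 2^2 · 79.
Divisors of 316: 1, 2, 4, 79, 158, 316.
Test each divisor d:
251^1 ≡ 251 (mod 317)
251^2 ≡ 235 (mod 317)
251^4 ≡ 67 (mod 317)
251^79 ≡ 1 (mod 317) ✓
Thus |⟨251⟩| = ord(251) = 79.
[(Z/317Z)^× : ⟨251⟩] = 316/79 = 4.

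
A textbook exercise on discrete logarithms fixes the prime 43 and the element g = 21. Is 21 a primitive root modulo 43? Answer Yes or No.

No

φ(43) = 43 − 1 = 42 = 2 · 3 · 7.
It suffices to check that the order of 21 is not a proper divisor of 42: compute 21^(42/q) for q ∈ {2, 3, 7}.
21^21 ≡ 1 (mod 43)  [q = 2: ≡ 1 ✗]
21^14 ≡ 1 (mod 43)  [q = 3: ≡ 1 ✗]
21^6 ≡ 41 (mod 43)  [q = 7: ≢ 1 ✓]
21^21 ≡ 1 shows ord(21) | 21, strictly less than φ(43); not a primitive root.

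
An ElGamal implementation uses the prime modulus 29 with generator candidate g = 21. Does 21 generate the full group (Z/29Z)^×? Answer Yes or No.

Yes

φ(29) = 29 − 1 = 28 = 2^2 · 7.
An element g generates (Z/29Z)^× iff g^(28/q) ≢ 1 (mod 29) for each prime q ∈ {2, 7}.
21^14 ≡ 28 (mod 29)  [q = 2: ≢ 1 ✓]
21^4 ≡ 7 (mod 29)  [q = 7: ≢ 1 ✓]
None equal 1, so ord_29(21) = 28: 21 is a primitive root.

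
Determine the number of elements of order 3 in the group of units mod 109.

φ(109) = 109 − 1 = 108 = 2^2 · 3^3.
Since (Z/109Z)^× is cyclic of order 108, the number of elements of order d is φ(d) when d | 108 and 0 otherwise.
3 | 108, and φ(3) = 3 − 1 = 2.

2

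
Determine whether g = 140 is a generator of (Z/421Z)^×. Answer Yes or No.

No

φ(421) = 421 − 1 = 420 = 2^2 · 3 · 5 · 7.
An element g generates (Z/421Z)^× iff g^(420/q) ≢ 1 (mod 421) for each prime q ∈ {2, 3, 5, 7}.
140^210 ≡ 1 (mod 421)  [q = 2: ≡ 1 ✗]
140^140 ≡ 400 (mod 421)  [q = 3: ≢ 1 ✓]
140^84 ≡ 279 (mod 421)  [q = 5: ≢ 1 ✓]
140^60 ≡ 75 (mod 421)  [q = 7: ≢ 1 ✓]
Since 140^210 ≡ 1, the order of 140 divides 210 < 420, so 140 is not a primitive root.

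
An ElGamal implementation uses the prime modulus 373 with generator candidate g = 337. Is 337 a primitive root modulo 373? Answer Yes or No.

φ(373) = 373 − 1 = 372 = 2^2 · 3 · 31.
It suffices to check that the order of 337 is not a proper divisor of 372: compute 337^(372/q) for q ∈ {2, 3, 31}.
337^186 ≡ 1 (mod 373)  [q = 2: ≡ 1 ✗]
337^124 ≡ 284 (mod 373)  [q = 3: ≢ 1 ✓]
337^12 ≡ 346 (mod 373)  [q = 31: ≢ 1 ✓]
The check at q = 2 fails, so 337 generates a proper subgroup.

No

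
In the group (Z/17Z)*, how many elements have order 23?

φ(17) = 17 − 1 = 16 = 2^4.
In a cyclic group of order 16, there are φ(d) elements of order d for each divisor d of 16, and zero for non-divisors.
Here 16 is not a multiple of 23, so there are no elements of order 23.

0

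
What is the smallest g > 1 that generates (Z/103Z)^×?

φ(103) = 103 − 1 = 102 = 2 · 3 · 17.
g is a primitive root iff g^(102/q) ≢ 1 (mod 103) for each prime q ∈ {2, 3, 17}.
g = 2: 2^51 ≡ 1 — hits 1, so not a primitive root.
g = 3: 3^51 ≡ 102; 3^34 ≡ 1 — hits 1, so not a primitive root.
g = 4: 4^51 ≡ 1 — hits 1, so not a primitive root.
g = 5: 5^51 ≡ 102; 5^34 ≡ 56; 5^6 ≡ 72 — none is 1, so 5 is a primitive root.
So 5 is the smallest generator of (Z/103Z)^×.

5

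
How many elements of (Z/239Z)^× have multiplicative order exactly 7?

6

φ(239) = 239 − 1 = 238 = 2 · 7 · 17.
Since (Z/239Z)^× is cyclic of order 238, the number of elements of order d is φ(d) when d | 238 and 0 otherwise.
7 | 238, and φ(7) = 7 − 1 = 6.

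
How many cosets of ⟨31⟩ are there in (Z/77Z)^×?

ord(31) | φ(77) = φ(7·11) = (7−1)·(11−1) = 6·10 = 60 = 2^2 · 3 · 5.
Divisors of 60: 1, 2, 3, 4, 5, 6, 10, 12, 15, 20, 30, 60.
Compute 31^d (mod 77) for the divisors d until we hit 1:
31^1 ≡ 31
31^2 ≡ 37
31^3 ≡ 69
31^4 ≡ 60
31^5 ≡ 12
31^6 ≡ 64
31^10 ≡ 67
31^12 ≡ 15
31^15 ≡ 34
31^20 ≡ 23
31^30 ≡ 1
The order of 31 is 30, so the subgroup it generates has 30 elements.
The index is φ(77) / ord(31) = 60 / 30 = 2.

2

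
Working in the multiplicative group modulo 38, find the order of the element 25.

9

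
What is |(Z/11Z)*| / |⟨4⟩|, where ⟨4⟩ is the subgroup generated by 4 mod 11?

ord(4) | φ(11) = 11 − 1 = 10 = 2 · 5.
Divisors of 10: 1, 2, 5, 10.
Check 4^d mod 11 for each divisor in increasing order:
4^1 ≡ 4 (mod 11)
4^2 ≡ 5 (mod 11)
4^5 ≡ 1 (mod 11) ✓
Thus |⟨4⟩| = ord(4) = 5.
The index is φ(11) / ord(4) = 10 / 5 = 2.

2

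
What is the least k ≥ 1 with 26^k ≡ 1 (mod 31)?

ord(26) | φ(31) = 31 − 1 = 30 = 2 · 3 · 5.
Divisors of 30: 1, 2, 3, 5, 6, 10, 15, 30.
Check 26^d mod 31 for each divisor in increasing order:
26^1 ≡ 26 (mod 31)
26^2 ≡ 25 (mod 31)
26^3 ≡ 30 (mod 31)
26^5 ≡ 6 (mod 31)
26^6 ≡ 1 (mod 31) ✓
Hence ord(26) = 6.

6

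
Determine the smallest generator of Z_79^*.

3

φ(79) = 79 − 1 = 78 = 2 · 3 · 13.
g is a primitive root iff g^(78/q) ≢ 1 (mod 79) for each prime q ∈ {2, 3, 13}.
g = 2: 2^39 ≡ 1 — hits 1, so not a primitive root.
g = 3: 3^39 ≡ 78; 3^26 ≡ 23; 3^6 ≡ 18 — none is 1, so 3 is a primitive root.
The smallest primitive root modulo 79 is 3.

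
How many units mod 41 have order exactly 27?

0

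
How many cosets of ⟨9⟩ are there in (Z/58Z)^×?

2

Since 9 ∈ (Z/58Z)^×, its order divides φ(58) = φ(2)·φ(29) = 1·28 = 28 = 2^2 · 7.
Divisors of 28: 1, 2, 4, 7, 14, 28.
Test each divisor d:
9^1 ≡ 9 (mod 58)
9^2 ≡ 23 (mod 58)
9^4 ≡ 7 (mod 58)
9^7 ≡ 57 (mod 58)
9^14 ≡ 1 (mod 58) ✓
The order of 9 is 14, so the subgroup it generates has 14 elements.
Index = |(Z/58Z)^×| / |⟨9⟩| = 28 / 14 = 2.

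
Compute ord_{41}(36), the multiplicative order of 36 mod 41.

ord(36) | φ(41) = 41 − 1 = 40 = 2^3 · 5.
Divisors of 40: 1, 2, 4, 5, 8, 10, 20, 40.
Compute 36^d (mod 41) for the divisors d until we hit 1:
36^1 ≡ 36 (mod 41)
36^2 ≡ 25 (mod 41)
36^4 ≡ 10 (mod 41)
36^5 ≡ 32 (mod 41)
36^8 ≡ 18 (mod 41)
36^10 ≡ 40 (mod 41)
36^20 ≡ 1 (mod 41) ✓
Hence ord(36) = 20.

20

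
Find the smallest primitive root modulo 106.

3

φ(106) = φ(2)·φ(53) = 1·52 = 52 = 2^2 · 13.
Test candidates g = 2, 3, … against the prime factors q ∈ {2, 13} of φ(106): g is a generator iff g^(52/q) ≢ 1 for every such q.
g = 2: gcd(2, 106) = 2 > 1, not a unit — skip.
g = 3: 3^26 ≡ 105; 3^4 ≡ 81 — none is 1, so 3 is a primitive root.
Hence the least primitive root of 106 is 3.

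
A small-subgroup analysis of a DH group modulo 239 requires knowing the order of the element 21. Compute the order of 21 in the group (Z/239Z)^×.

By Lagrange's theorem, ord_239(21) divides φ(239) = 239 − 1 = 238 = 2 · 7 · 17.
Divisors of 238: 1, 2, 7, 14, 17, 34, 119, 238.
Evaluate successive powers at the divisors of 238:
21^1 ≡ 21 (mod 239)
21^2 ≡ 202 (mod 239)
21^7 ≡ 76 (mod 239)
21^14 ≡ 40 (mod 239)
21^17 ≡ 229 (mod 239)
21^34 ≡ 100 (mod 239)
21^119 ≡ 238 (mod 239)
21^238 ≡ 1 (mod 239) ✓
Therefore the multiplicative order of 21 modulo 239 is 238.

238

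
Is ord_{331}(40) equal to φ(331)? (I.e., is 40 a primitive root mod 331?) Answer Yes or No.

φ(331) = 331 − 1 = 330 = 2 · 3 · 5 · 11.
Test 40^(330/q) mod 331 for each prime factor q of 330:
40^165 ≡ 330 (mod 331)  [q = 2: ≢ 1 ✓]
40^110 ≡ 31 (mod 331)  [q = 3: ≢ 1 ✓]
40^66 ≡ 150 (mod 331)  [q = 5: ≢ 1 ✓]
40^30 ≡ 180 (mod 331)  [q = 11: ≢ 1 ✓]
Every test exponent gives a nontrivial residue, hence 40 generates the full group.

Yes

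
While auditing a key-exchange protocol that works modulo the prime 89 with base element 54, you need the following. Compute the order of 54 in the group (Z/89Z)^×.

88

Since 54 ∈ (Z/89Z)^×, its order divides φ(89) = 89 − 1 = 88 = 2^3 · 11.
Divisors of 88: 1, 2, 4, 8, 11, 22, 44, 88.
Compute 54^d (mod 89) for the divisors d until we hit 1:
54^1 ≡ 54
54^2 ≡ 68
54^4 ≡ 85
54^8 ≡ 16
54^11 ≡ 12
54^22 ≡ 55
54^44 ≡ 88
54^88 ≡ 1
Therefore the multiplicative order of 54 modulo 89 is 88.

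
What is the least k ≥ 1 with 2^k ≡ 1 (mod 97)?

48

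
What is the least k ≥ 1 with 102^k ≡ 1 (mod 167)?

166

By Lagrange's theorem, ord_167(102) divides φ(167) = 167 − 1 = 166 = 2 · 83.
Divisors of 166: 1, 2, 83, 166.
Test each divisor d:
102^1 ≡ 102
102^2 ≡ 50
102^83 ≡ 166
102^166 ≡ 1
The smallest such exponent is 166, so the order of 102 is 166.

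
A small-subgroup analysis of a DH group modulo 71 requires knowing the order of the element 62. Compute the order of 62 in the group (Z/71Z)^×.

ord(62) | φ(71) = 71 − 1 = 70 = 2 · 5 · 7.
Divisors of 70: 1, 2, 5, 7, 10, 14, 35, 70.
Compute 62^d (mod 71) for the divisors d until we hit 1:
62^1 ≡ 62 (mod 71)
62^2 ≡ 10 (mod 71)
62^5 ≡ 23 (mod 71)
62^7 ≡ 17 (mod 71)
62^10 ≡ 32 (mod 71)
62^14 ≡ 5 (mod 71)
62^35 ≡ 70 (mod 71)
62^70 ≡ 1 (mod 71) ✓
So ord_71(62) = 70.

70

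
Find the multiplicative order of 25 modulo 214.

53

Since 25 ∈ (Z/214Z)^×, its order divides φ(214) = φ(2)·φ(107) = 1·106 = 106 = 2 · 53.
Divisors of 106: 1, 2, 53, 106.
Compute 25^d (mod 214) for the divisors d until we hit 1:
25^1 ≡ 25 (mod 214)
25^2 ≡ 197 (mod 214)
25^53 ≡ 1 (mod 214) ✓
Hence ord(25) = 53.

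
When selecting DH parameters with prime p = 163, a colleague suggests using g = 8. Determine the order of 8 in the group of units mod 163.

Since 8 ∈ (Z/163Z)^×, its order divides φ(163) = 163 − 1 = 162 = 2 · 3^4.
Divisors of 162: 1, 2, 3, 6, 9, 18, 27, 54, 81, 162.
Check 8^d mod 163 for each divisor in increasing order:
8^1 ≡ 8
8^2 ≡ 64
8^3 ≡ 23
8^6 ≡ 40
8^9 ≡ 105
8^18 ≡ 104
8^27 ≡ 162
8^54 ≡ 1
So ord_163(8) = 54.

54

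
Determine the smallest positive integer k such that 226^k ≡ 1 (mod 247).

36

Since 226 ∈ (Z/247Z)^×, its order divides φ(247) = φ(13·19) = (13−1)·(19−1) = 12·18 = 216 = 2^3 · 3^3.
Divisors of 216: 1, 2, 3, 4, 6, 8, 9, 12, 18, 24, 27, 36, 54, 72, 108, 216.
Evaluate successive powers at the divisors of 216:
226^1 ≡ 226
226^2 ≡ 194
226^3 ≡ 125
226^4 ≡ 92
226^6 ≡ 64
226^8 ≡ 66
226^9 ≡ 96
226^12 ≡ 144
226^18 ≡ 77
226^24 ≡ 235
226^27 ≡ 229
226^36 ≡ 1
So ord_247(226) = 36.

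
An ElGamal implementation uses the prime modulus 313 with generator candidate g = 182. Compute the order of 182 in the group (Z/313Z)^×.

Since 182 ∈ (Z/313Z)^×, its order divides φ(313) = 313 − 1 = 312 = 2^3 · 3 · 13.
Divisors of 312: 1, 2, 3, 4, 6, 8, 12, 13, 24, 26, 39, 52, 78, 104, 156, 312.
Check 182^d mod 313 for each divisor in increasing order:
182^1 ≡ 182 (mod 313)
182^2 ≡ 259 (mod 313)
182^3 ≡ 188 (mod 313)
182^4 ≡ 99 (mod 313)
182^6 ≡ 288 (mod 313)
182^8 ≡ 98 (mod 313)
182^12 ≡ 312 (mod 313)
182^13 ≡ 131 (mod 313)
182^24 ≡ 1 (mod 313) ✓
Therefore the multiplicative order of 182 modulo 313 is 24.

24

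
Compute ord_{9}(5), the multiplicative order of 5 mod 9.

6

By Lagrange's theorem, ord_9(5) divides φ(9) = φ(3^2) = 3·(3−1) = 6 = 2 · 3.
Divisors of 6: 1, 2, 3, 6.
Compute 5^d (mod 9) for the divisors d until we hit 1:
5^1 ≡ 5
5^2 ≡ 7
5^3 ≡ 8
5^6 ≡ 1
The smallest such exponent is 6, so the order of 5 is 6.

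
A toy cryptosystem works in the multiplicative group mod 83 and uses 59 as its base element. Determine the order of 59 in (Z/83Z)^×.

41

ord(59) | φ(83) = 83 − 1 = 82 = 2 · 41.
Divisors of 82: 1, 2, 41, 82.
Compute 59^d (mod 83) for the divisors d until we hit 1:
59^1 ≡ 59
59^2 ≡ 78
59^41 ≡ 1
Therefore the multiplicative order of 59 modulo 83 is 41.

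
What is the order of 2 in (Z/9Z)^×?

By Lagrange's theorem, ord_9(2) divides φ(9) = φ(3^2) = 3·(3−1) = 6 = 2 · 3.
Divisors of 6: 1, 2, 3, 6.
Check 2^d mod 9 for each divisor in increasing order:
2^1 ≡ 2 (mod 9)
2^2 ≡ 4 (mod 9)
2^3 ≡ 8 (mod 9)
2^6 ≡ 1 (mod 9) ✓
So ord_9(2) = 6.

6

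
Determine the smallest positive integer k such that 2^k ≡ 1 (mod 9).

The order of 2 must divide φ(9) = φ(3^2) = 3·(3−1) = 6 = 2 · 3.
Divisors of 6: 1, 2, 3, 6.
Check 2^d mod 9 for each divisor in increasing order:
2^1 ≡ 2
2^2 ≡ 4
2^3 ≡ 8
2^6 ≡ 1
The smallest such exponent is 6, so the order of 2 is 6.

6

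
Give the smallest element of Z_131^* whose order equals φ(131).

2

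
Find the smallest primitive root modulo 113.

φ(113) = 113 − 1 = 112 = 2^4 · 7.
g is a primitive root iff g^(112/q) ≢ 1 (mod 113) for each prime q ∈ {2, 7}.
g = 2: 2^56 ≡ 1 — hits 1, so not a primitive root.
g = 3: 3^56 ≡ 112; 3^16 ≡ 49 — none is 1, so 3 is a primitive root.
The smallest primitive root modulo 113 is 3.

3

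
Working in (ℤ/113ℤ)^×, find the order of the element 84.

112

The order of 84 must divide φ(113) = 113 − 1 = 112 = 2^4 · 7.
Divisors of 112: 1, 2, 4, 7, 8, 14, 16, 28, 56, 112.
Test each divisor d:
84^1 ≡ 84
84^2 ≡ 50
84^4 ≡ 14
84^7 ≡ 40
84^8 ≡ 83
84^14 ≡ 18
84^16 ≡ 109
84^28 ≡ 98
84^56 ≡ 112
84^112 ≡ 1
So ord_113(84) = 112.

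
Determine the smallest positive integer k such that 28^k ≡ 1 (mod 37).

18

Since 28 ∈ (Z/37Z)^×, its order divides φ(37) = 37 − 1 = 36 = 2^2 · 3^2.
Divisors of 36: 1, 2, 3, 4, 6, 9, 12, 18, 36.
Test each divisor d:
28^1 ≡ 28 (mod 37)
28^2 ≡ 7 (mod 37)
28^3 ≡ 11 (mod 37)
28^4 ≡ 12 (mod 37)
28^6 ≡ 10 (mod 37)
28^9 ≡ 36 (mod 37)
28^12 ≡ 26 (mod 37)
28^18 ≡ 1 (mod 37) ✓
Therefore the multiplicative order of 28 modulo 37 is 18.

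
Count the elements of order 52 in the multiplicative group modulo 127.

φ(127) = 127 − 1 = 126 = 2 · 3^2 · 7.
(Z/127Z)^× is cyclic (|G| = 126); a cyclic group of order m has exactly φ(d) elements of each order d | m, and none otherwise.
Here 126 is not a multiple of 52, so there are no elements of order 52.

0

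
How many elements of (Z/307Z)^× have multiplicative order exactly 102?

φ(307) = 307 − 1 = 306 = 2 · 3^2 · 17.
In a cyclic group of order 306, there are φ(d) elements of order d for each divisor d of 306, and zero for non-divisors.
102 = 2 · 3 · 17 divides 306, and φ(102) = 32.

32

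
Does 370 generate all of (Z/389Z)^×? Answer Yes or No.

φ(389) = 389 − 1 = 388 = 2^2 · 97.
Test 370^(388/q) mod 389 for each prime factor q of 388:
370^194 ≡ 1 (mod 389)  [q = 2: ≡ 1 ✗]
370^4 ≡ 6 (mod 389)  [q = 97: ≢ 1 ✓]
The check at q = 2 fails, so 370 generates a proper subgroup.

No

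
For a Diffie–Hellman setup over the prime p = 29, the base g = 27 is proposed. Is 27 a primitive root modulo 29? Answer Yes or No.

Yes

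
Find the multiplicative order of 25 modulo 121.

55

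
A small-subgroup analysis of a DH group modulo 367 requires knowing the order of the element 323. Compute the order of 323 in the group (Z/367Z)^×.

61

By Lagrange's theorem, ord_367(323) divides φ(367) = 367 − 1 = 366 = 2 · 3 · 61.
Divisors of 366: 1, 2, 3, 6, 61, 122, 183, 366.
Compute 323^d (mod 367) for the divisors d until we hit 1:
323^1 ≡ 323
323^2 ≡ 101
323^3 ≡ 327
323^6 ≡ 132
323^61 ≡ 1
So ord_367(323) = 61.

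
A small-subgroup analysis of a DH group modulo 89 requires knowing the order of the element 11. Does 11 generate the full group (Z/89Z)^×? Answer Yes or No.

No

φ(89) = 89 − 1 = 88 = 2^3 · 11.
11 is a primitive root mod 89 iff 11^(φ(89)/q) ≢ 1 for every prime q | φ(89), i.e. q ∈ {2, 11}.
11^44 ≡ 1 (mod 89)  [q = 2: ≡ 1 ✗]
11^8 ≡ 67 (mod 89)  [q = 11: ≢ 1 ✓]
The check at q = 2 fails, so 11 generates a proper subgroup.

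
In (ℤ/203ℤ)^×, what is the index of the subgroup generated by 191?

14

By Lagrange's theorem, ord_203(191) divides φ(203) = φ(7·29) = (7−1)·(29−1) = 6·28 = 168 = 2^3 · 3 · 7.
Divisors of 168: 1, 2, 3, 4, 6, 7, 8, 12, 14, 21, 24, 28, 42, 56, 84, 168.
Test each divisor d:
191^1 ≡ 191
191^2 ≡ 144
191^3 ≡ 99
191^4 ≡ 30
191^6 ≡ 57
191^7 ≡ 128
191^8 ≡ 88
191^12 ≡ 1
So ord_203(191) = 12, hence |⟨191⟩| = 12.
[(Z/203Z)^× : ⟨191⟩] = 168/12 = 14.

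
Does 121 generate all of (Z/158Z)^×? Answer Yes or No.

No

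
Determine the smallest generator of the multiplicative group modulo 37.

φ(37) = 37 − 1 = 36 = 2^2 · 3^2.
Test candidates g = 2, 3, … against the prime factors q ∈ {2, 3} of φ(37): g is a generator iff g^(36/q) ≢ 1 for every such q.
g = 2: 2^18 ≡ 36; 2^12 ≡ 26 — none is 1, so 2 is a primitive root.
So 2 is the smallest generator of (Z/37Z)^×.

2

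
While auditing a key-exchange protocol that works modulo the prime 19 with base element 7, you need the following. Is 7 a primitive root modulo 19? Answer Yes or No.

φ(19) = 19 − 1 = 18 = 2 · 3^2.
Test 7^(18/q) mod 19 for each prime factor q of 18:
7^9 ≡ 1 (mod 19)  [q = 2: ≡ 1 ✗]
7^6 ≡ 1 (mod 19)  [q = 3: ≡ 1 ✗]
7^9 ≡ 1 shows ord(7) | 9, strictly less than φ(19); not a primitive root.

No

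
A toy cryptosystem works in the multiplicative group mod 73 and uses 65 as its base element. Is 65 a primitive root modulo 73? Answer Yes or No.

No

φ(73) = 73 − 1 = 72 = 2^3 · 3^2.
65 is a primitive root mod 73 iff 65^(φ(73)/q) ≢ 1 for every prime q | φ(73), i.e. q ∈ {2, 3}.
65^36 ≡ 1 (mod 73)  [q = 2: ≡ 1 ✗]
65^24 ≡ 1 (mod 73)  [q = 3: ≡ 1 ✗]
65^36 ≡ 1 shows ord(65) | 36, strictly less than φ(73); not a primitive root.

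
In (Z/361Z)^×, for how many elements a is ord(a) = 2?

1

φ(361) = φ(19^2) = 19·(19−1) = 342 = 2 · 3^2 · 19.
In a cyclic group of order 342, there are φ(d) elements of order d for each divisor d of 342, and zero for non-divisors.
2 | 342, and φ(2) = 2 − 1 = 1.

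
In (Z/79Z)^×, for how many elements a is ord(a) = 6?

φ(79) = 79 − 1 = 78 = 2 · 3 · 13.
In a cyclic group of order 78, there are φ(d) elements of order d for each divisor d of 78, and zero for non-divisors.
6 = 2 · 3 divides 78, and φ(6) = 2.

2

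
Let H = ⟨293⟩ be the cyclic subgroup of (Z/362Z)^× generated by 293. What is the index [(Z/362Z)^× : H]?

The order of 293 must divide φ(362) = φ(2)·φ(181) = 1·180 = 180 = 2^2 · 3^2 · 5.
Divisors of 180: 1, 2, 3, 4, 5, 6, 9, 10, 12, 15, 18, 20, 30, 36, 45, 60, 90, 180.
Compute 293^d (mod 362) for the divisors d until we hit 1:
293^1 ≡ 293
293^2 ≡ 55
293^3 ≡ 187
293^4 ≡ 129
293^5 ≡ 149
293^6 ≡ 217
293^9 ≡ 35
293^10 ≡ 119
293^12 ≡ 29
293^15 ≡ 355
293^18 ≡ 139
293^20 ≡ 43
293^30 ≡ 49
293^36 ≡ 135
293^45 ≡ 19
293^60 ≡ 229
293^90 ≡ 361
293^180 ≡ 1
Thus |⟨293⟩| = ord(293) = 180.
The index is φ(362) / ord(293) = 180 / 180 = 1.

1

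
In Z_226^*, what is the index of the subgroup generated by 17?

1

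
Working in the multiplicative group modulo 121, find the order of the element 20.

55

Since 20 ∈ (Z/121Z)^×, its order divides φ(121) = φ(11^2) = 11·(11−1) = 110 = 2 · 5 · 11.
Divisors of 110: 1, 2, 5, 10, 11, 22, 55, 110.
Check 20^d mod 121 for each divisor in increasing order:
20^1 ≡ 20 (mod 121)
20^2 ≡ 37 (mod 121)
20^5 ≡ 34 (mod 121)
20^10 ≡ 67 (mod 121)
20^11 ≡ 9 (mod 121)
20^22 ≡ 81 (mod 121)
20^55 ≡ 1 (mod 121) ✓
Therefore the multiplicative order of 20 modulo 121 is 55.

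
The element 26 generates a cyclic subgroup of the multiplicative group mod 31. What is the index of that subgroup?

5

ord(26) | φ(31) = 31 − 1 = 30 = 2 · 3 · 5.
Divisors of 30: 1, 2, 3, 5, 6, 10, 15, 30.
Test each divisor d:
26^1 ≡ 26
26^2 ≡ 25
26^3 ≡ 30
26^5 ≡ 6
26^6 ≡ 1
So ord_31(26) = 6, hence |⟨26⟩| = 6.
Index = |(Z/31Z)^×| / |⟨26⟩| = 30 / 6 = 5.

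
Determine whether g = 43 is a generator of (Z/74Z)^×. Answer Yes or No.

φ(74) = φ(2)·φ(37) = 1·36 = 36 = 2^2 · 3^2.
43 is a primitive root mod 74 iff 43^(φ(74)/q) ≢ 1 for every prime q | φ(74), i.e. q ∈ {2, 3}.
43^18 ≡ 73 (mod 74)  [q = 2: ≢ 1 ✓]
43^12 ≡ 1 (mod 74)  [q = 3: ≡ 1 ✗]
43^12 ≡ 1 shows ord(43) | 12, strictly less than φ(74); not a primitive root.

No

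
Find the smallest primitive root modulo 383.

5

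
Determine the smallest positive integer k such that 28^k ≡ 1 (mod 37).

18

Since 28 ∈ (Z/37Z)^×, its order divides φ(37) = 37 − 1 = 36 = 2^2 · 3^2.
Divisors of 36: 1, 2, 3, 4, 6, 9, 12, 18, 36.
Check 28^d mod 37 for each divisor in increasing order:
28^1 ≡ 28 (mod 37)
28^2 ≡ 7 (mod 37)
28^3 ≡ 11 (mod 37)
28^4 ≡ 12 (mod 37)
28^6 ≡ 10 (mod 37)
28^9 ≡ 36 (mod 37)
28^12 ≡ 26 (mod 37)
28^18 ≡ 1 (mod 37) ✓
The smallest such exponent is 18, so the order of 28 is 18.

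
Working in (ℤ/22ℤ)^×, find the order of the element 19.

10

The order of 19 must divide φ(22) = φ(2)·φ(11) = 1·10 = 10 = 2 · 5.
Divisors of 10: 1, 2, 5, 10.
Compute 19^d (mod 22) for the divisors d until we hit 1:
19^1 ≡ 19 (mod 22)
19^2 ≡ 9 (mod 22)
19^5 ≡ 21 (mod 22)
19^10 ≡ 1 (mod 22) ✓
So ord_22(19) = 10.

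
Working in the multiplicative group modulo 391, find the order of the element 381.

176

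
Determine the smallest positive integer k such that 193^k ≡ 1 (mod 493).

112

By Lagrange's theorem, ord_493(193) divides φ(493) = φ(17·29) = (17−1)·(29−1) = 16·28 = 448 = 2^6 · 7.
Divisors of 448: 1, 2, 4, 7, 8, 14, 16, 28, 32, 56, 64, 112, 224, 448.
Evaluate successive powers at the divisors of 448:
193^1 ≡ 193 (mod 493)
193^2 ≡ 274 (mod 493)
193^4 ≡ 140 (mod 493)
193^7 ≡ 99 (mod 493)
193^8 ≡ 373 (mod 493)
193^14 ≡ 434 (mod 493)
193^16 ≡ 103 (mod 493)
193^28 ≡ 30 (mod 493)
193^32 ≡ 256 (mod 493)
193^56 ≡ 407 (mod 493)
193^64 ≡ 460 (mod 493)
193^112 ≡ 1 (mod 493) ✓
The smallest such exponent is 112, so the order of 193 is 112.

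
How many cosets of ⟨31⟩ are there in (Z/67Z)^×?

By Lagrange's theorem, ord_67(31) divides φ(67) = 67 − 1 = 66 = 2 · 3 · 11.
Divisors of 66: 1, 2, 3, 6, 11, 22, 33, 66.
Test each divisor d:
31^1 ≡ 31 (mod 67)
31^2 ≡ 23 (mod 67)
31^3 ≡ 43 (mod 67)
31^6 ≡ 40 (mod 67)
31^11 ≡ 30 (mod 67)
31^22 ≡ 29 (mod 67)
31^33 ≡ 66 (mod 67)
31^66 ≡ 1 (mod 67) ✓
The order of 31 is 66, so the subgroup it generates has 66 elements.
[(Z/67Z)^× : ⟨31⟩] = 66/66 = 1.

1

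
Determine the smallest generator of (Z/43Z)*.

3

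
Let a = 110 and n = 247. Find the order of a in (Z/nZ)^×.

The order of 110 must divide φ(247) = φ(13·19) = (13−1)·(19−1) = 12·18 = 216 = 2^3 · 3^3.
Divisors of 216: 1, 2, 3, 4, 6, 8, 9, 12, 18, 24, 27, 36, 54, 72, 108, 216.
Check 110^d mod 247 for each divisor in increasing order:
110^1 ≡ 110 (mod 247)
110^2 ≡ 244 (mod 247)
110^3 ≡ 164 (mod 247)
110^4 ≡ 9 (mod 247)
110^6 ≡ 220 (mod 247)
110^8 ≡ 81 (mod 247)
110^9 ≡ 18 (mod 247)
110^12 ≡ 235 (mod 247)
110^18 ≡ 77 (mod 247)
110^24 ≡ 144 (mod 247)
110^27 ≡ 151 (mod 247)
110^36 ≡ 1 (mod 247) ✓
So ord_247(110) = 36.

36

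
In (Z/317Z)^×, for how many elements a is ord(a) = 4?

2

φ(317) = 317 − 1 = 316 = 2^2 · 79.
In a cyclic group of order 316, there are φ(d) elements of order d for each divisor d of 316, and zero for non-divisors.
4 = 2^2 divides 316, and φ(4) = 2.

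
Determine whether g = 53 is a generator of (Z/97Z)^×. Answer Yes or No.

φ(97) = 97 − 1 = 96 = 2^5 · 3.
53 is a primitive root mod 97 iff 53^(φ(97)/q) ≢ 1 for every prime q | φ(97), i.e. q ∈ {2, 3}.
53^48 ≡ 1 (mod 97)  [q = 2: ≡ 1 ✗]
53^32 ≡ 35 (mod 97)  [q = 3: ≢ 1 ✓]
53^48 ≡ 1 shows ord(53) | 48, strictly less than φ(97); not a primitive root.

No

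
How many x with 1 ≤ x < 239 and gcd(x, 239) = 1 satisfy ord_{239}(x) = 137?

φ(239) = 239 − 1 = 238 = 2 · 7 · 17.
In a cyclic group of order 238, there are φ(d) elements of order d for each divisor d of 238, and zero for non-divisors.
Since 137 ∤ 238, the count is 0.

0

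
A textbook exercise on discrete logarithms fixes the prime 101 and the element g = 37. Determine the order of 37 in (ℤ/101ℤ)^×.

25

By Lagrange's theorem, ord_101(37) divides φ(101) = 101 − 1 = 100 = 2^2 · 5^2.
Divisors of 100: 1, 2, 4, 5, 10, 20, 25, 50, 100.
Compute 37^d (mod 101) for the divisors d until we hit 1:
37^1 ≡ 37 (mod 101)
37^2 ≡ 56 (mod 101)
37^4 ≡ 5 (mod 101)
37^5 ≡ 84 (mod 101)
37^10 ≡ 87 (mod 101)
37^20 ≡ 95 (mod 101)
37^25 ≡ 1 (mod 101) ✓
Hence ord(37) = 25.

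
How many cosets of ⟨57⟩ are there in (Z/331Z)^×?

15

The order of 57 must divide φ(331) = 331 − 1 = 330 = 2 · 3 · 5 · 11.
Divisors of 330: 1, 2, 3, 5, 6, 10, 11, 15, 22, 30, 33, 55, 66, 110, 165, 330.
Compute 57^d (mod 331) for the divisors d until we hit 1:
57^1 ≡ 57
57^2 ≡ 270
57^3 ≡ 164
57^5 ≡ 257
57^6 ≡ 85
57^10 ≡ 180
57^11 ≡ 330
57^15 ≡ 251
57^22 ≡ 1
Thus |⟨57⟩| = ord(57) = 22.
Index = |(Z/331Z)^×| / |⟨57⟩| = 330 / 22 = 15.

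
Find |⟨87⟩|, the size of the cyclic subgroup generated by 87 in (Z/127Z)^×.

21

By Lagrange's theorem, ord_127(87) divides φ(127) = 127 − 1 = 126 = 2 · 3^2 · 7.
Divisors of 126: 1, 2, 3, 6, 7, 9, 14, 18, 21, 42, 63, 126.
Check 87^d mod 127 for each divisor in increasing order:
87^1 ≡ 87
87^2 ≡ 76
87^3 ≡ 8
87^6 ≡ 64
87^7 ≡ 107
87^9 ≡ 4
87^14 ≡ 19
87^18 ≡ 16
87^21 ≡ 1
The smallest such exponent is 21, so the order of 87 is 21.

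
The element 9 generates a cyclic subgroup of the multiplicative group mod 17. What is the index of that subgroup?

Since 9 ∈ (Z/17Z)^×, its order divides φ(17) = 17 − 1 = 16 = 2^4.
Divisors of 16: 1, 2, 4, 8, 16.
Test each divisor d:
9^1 ≡ 9
9^2 ≡ 13
9^4 ≡ 16
9^8 ≡ 1
The order of 9 is 8, so the subgroup it generates has 8 elements.
[(Z/17Z)^× : ⟨9⟩] = 16/8 = 2.

2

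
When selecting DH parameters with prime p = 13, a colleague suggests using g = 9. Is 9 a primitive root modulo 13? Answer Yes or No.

φ(13) = 13 − 1 = 12 = 2^2 · 3.
An element g generates (Z/13Z)^× iff g^(12/q) ≢ 1 (mod 13) for each prime q ∈ {2, 3}.
9^6 ≡ 1 (mod 13)  [q = 2: ≡ 1 ✗]
9^4 ≡ 9 (mod 13)  [q = 3: ≢ 1 ✓]
Since 9^6 ≡ 1, the order of 9 divides 6 < 12, so 9 is not a primitive root.

No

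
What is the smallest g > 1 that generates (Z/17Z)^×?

φ(17) = 17 − 1 = 16 = 2^4.
Test candidates g = 2, 3, … against the prime factors q ∈ {2} of φ(17): g is a generator iff g^(16/q) ≢ 1 for every such q.
g = 2: 2^8 ≡ 1 — hits 1, so not a primitive root.
g = 3: 3^8 ≡ 16 — none is 1, so 3 is a primitive root.
So 3 is the smallest generator of (Z/17Z)^×.

3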